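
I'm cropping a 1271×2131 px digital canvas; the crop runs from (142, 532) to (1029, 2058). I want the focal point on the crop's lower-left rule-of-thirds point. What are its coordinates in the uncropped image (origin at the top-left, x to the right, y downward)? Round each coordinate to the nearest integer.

(438, 1549)

Crop width = 1029 − 142 = 887 px; one third is 295.67 px.
Crop height = 2058 − 532 = 1526 px; one third is 508.67 px.
The lower-left point is one-third across and two-thirds down within the crop:
x = 142 + 1 × 295.67 ≈ 438; y = 532 + 2 × 508.67 ≈ 1549.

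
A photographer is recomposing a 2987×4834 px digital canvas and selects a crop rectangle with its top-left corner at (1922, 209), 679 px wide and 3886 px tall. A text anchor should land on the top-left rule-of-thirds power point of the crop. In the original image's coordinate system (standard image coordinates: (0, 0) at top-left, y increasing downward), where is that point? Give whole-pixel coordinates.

One third of the crop width 679 is 226.33 px.
One third of the crop height 3886 is 1295.33 px.
The top-left point is one-third across and one-third down within the crop:
x = 1922 + 1 × 226.33 ≈ 2148; y = 209 + 1 × 1295.33 ≈ 1504.

x = 2148 px, y = 1504 px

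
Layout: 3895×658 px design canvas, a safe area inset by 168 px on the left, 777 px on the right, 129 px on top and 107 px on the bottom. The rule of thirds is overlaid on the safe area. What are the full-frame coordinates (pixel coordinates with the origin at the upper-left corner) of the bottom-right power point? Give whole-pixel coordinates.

Content width = 3895 − 168 − 777 = 2950 px; content height = 658 − 129 − 107 = 422 px.
Bottom-right is two-thirds across and two-thirds down within the safe area.
x = 168 + 2 × 2950/3 = 168 + 1966.67 ≈ 2135
y = 129 + 2 × 422/3 = 129 + 281.33 ≈ 410

(2135, 410)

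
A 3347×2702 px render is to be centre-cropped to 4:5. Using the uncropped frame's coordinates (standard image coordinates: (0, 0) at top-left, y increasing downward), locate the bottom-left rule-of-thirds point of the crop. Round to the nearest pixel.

(1313, 1801)

3347/2702 > 4/5, so the 4:5 crop keeps the full height 2702 and trims width to 2702 × 4/5 = 2161.60 px.
Left offset = (3347 − 2161.60)/2 = 592.70 px; top offset = 0.
Bottom-left is one-third across and two-thirds down within the crop:
x = 592.70 + 1 × 2161.60/3 ≈ 1313; y = 0.00 + 2 × 2702.00/3 ≈ 1801.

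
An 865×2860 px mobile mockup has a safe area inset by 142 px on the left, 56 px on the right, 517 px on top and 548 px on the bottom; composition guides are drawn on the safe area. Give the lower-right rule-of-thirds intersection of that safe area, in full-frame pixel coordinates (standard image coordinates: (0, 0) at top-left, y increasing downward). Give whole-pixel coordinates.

Content width = 865 − 142 − 56 = 667 px; content height = 2860 − 517 − 548 = 1795 px.
Lower-right is two-thirds across and two-thirds down within the safe area.
x = 142 + 2 × 667/3 = 142 + 444.67 ≈ 587
y = 517 + 2 × 1795/3 = 517 + 1196.67 ≈ 1714

(587, 1714)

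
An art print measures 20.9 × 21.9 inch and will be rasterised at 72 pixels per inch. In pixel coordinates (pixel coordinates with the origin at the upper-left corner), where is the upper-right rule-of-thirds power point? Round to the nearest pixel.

(1003, 526)

In pixels the canvas is 20.9 × 72 = 1504.8 wide and 21.9 × 72 = 1576.8 tall.
The upper-right point is two-thirds across and one-third down:
x = 2 × 1504.8/3 ≈ 1003; y = 1 × 1576.8/3 ≈ 526.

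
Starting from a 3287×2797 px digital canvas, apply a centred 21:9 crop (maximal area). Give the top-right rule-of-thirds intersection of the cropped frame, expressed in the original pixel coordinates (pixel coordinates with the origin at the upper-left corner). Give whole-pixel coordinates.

(2191, 1164)

3287/2797 < 21/9, so the 21:9 crop keeps the full width 3287 and trims height to 3287 × 9/21 = 1408.71 px.
Top offset = (2797 − 1408.71)/2 = 694.14 px; left offset = 0.
Top-right is two-thirds across and one-third down within the crop:
x = 0.00 + 2 × 3287.00/3 ≈ 2191; y = 694.14 + 1 × 1408.71/3 ≈ 1164.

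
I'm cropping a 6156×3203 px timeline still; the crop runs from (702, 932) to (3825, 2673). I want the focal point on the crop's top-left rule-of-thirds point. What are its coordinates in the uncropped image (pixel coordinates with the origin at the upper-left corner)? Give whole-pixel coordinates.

Crop width = 3825 − 702 = 3123 px; one third is 1041.00 px.
Crop height = 2673 − 932 = 1741 px; one third is 580.33 px.
The top-left point is one-third across and one-third down within the crop:
x = 702 + 1 × 1041.00 ≈ 1743; y = 932 + 1 × 580.33 ≈ 1512.

x = 1743 px, y = 1512 px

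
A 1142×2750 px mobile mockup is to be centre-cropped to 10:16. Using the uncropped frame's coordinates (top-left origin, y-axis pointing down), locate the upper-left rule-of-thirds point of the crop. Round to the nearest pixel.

x = 381 px, y = 1070 px

1142/2750 < 10/16, so the 10:16 crop keeps the full width 1142 and trims height to 1142 × 16/10 = 1827.20 px.
Top offset = (2750 − 1827.20)/2 = 461.40 px; left offset = 0.
Upper-left is one-third across and one-third down within the crop:
x = 0.00 + 1 × 1142.00/3 ≈ 381; y = 461.40 + 1 × 1827.20/3 ≈ 1070.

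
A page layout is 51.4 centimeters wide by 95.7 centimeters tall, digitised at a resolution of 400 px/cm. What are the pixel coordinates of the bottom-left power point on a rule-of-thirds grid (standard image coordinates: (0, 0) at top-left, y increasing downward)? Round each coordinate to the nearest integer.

In pixels the canvas is 51.4 × 400 = 20560 wide and 95.7 × 400 = 38280 tall.
The bottom-left point is one-third across and two-thirds down:
x = 1 × 20560/3 ≈ 6853; y = 2 × 38280/3 ≈ 25520.

x = 6853 px, y = 25520 px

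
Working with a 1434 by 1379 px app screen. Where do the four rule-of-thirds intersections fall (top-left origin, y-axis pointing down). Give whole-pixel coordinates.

One third of 1434 is 478; one third of 1379 is 459.67.
Vertical third lines at x = 478 and x = 956; horizontal third lines at y = 460 and y = 919.

(478, 460), (956, 460), (478, 919), (956, 919)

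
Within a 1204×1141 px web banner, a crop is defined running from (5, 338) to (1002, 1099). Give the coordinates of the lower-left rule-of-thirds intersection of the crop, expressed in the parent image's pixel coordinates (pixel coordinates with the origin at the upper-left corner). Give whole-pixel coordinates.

(337, 845)

Crop width = 1002 − 5 = 997 px; one third is 332.33 px.
Crop height = 1099 − 338 = 761 px; one third is 253.67 px.
The lower-left point is one-third across and two-thirds down within the crop:
x = 5 + 1 × 332.33 ≈ 337; y = 338 + 2 × 253.67 ≈ 845.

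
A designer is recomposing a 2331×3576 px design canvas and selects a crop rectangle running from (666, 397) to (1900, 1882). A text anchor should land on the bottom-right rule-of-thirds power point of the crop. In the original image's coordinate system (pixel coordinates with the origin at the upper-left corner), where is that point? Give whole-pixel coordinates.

(1489, 1387)

Crop width = 1900 − 666 = 1234 px; one third is 411.33 px.
Crop height = 1882 − 397 = 1485 px; one third is 495.00 px.
The bottom-right point is two-thirds across and two-thirds down within the crop:
x = 666 + 2 × 411.33 ≈ 1489; y = 397 + 2 × 495.00 ≈ 1387.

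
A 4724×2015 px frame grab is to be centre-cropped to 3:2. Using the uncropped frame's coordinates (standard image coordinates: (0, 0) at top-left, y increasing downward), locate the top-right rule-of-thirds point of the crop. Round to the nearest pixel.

x = 2866 px, y = 672 px

4724/2015 > 3/2, so the 3:2 crop keeps the full height 2015 and trims width to 2015 × 3/2 = 3022.50 px.
Left offset = (4724 − 3022.50)/2 = 850.75 px; top offset = 0.
Top-right is two-thirds across and one-third down within the crop:
x = 850.75 + 2 × 3022.50/3 ≈ 2866; y = 0.00 + 1 × 2015.00/3 ≈ 672.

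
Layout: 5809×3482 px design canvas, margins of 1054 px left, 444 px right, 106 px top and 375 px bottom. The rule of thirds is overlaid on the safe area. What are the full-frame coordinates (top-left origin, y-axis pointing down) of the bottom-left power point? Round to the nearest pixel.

x = 2491 px, y = 2107 px

Content width = 5809 − 1054 − 444 = 4311 px; content height = 3482 − 106 − 375 = 3001 px.
Bottom-left is one-third across and two-thirds down within the safe area.
x = 1054 + 1 × 4311/3 = 1054 + 1437.00 ≈ 2491
y = 106 + 2 × 3001/3 = 106 + 2000.67 ≈ 2107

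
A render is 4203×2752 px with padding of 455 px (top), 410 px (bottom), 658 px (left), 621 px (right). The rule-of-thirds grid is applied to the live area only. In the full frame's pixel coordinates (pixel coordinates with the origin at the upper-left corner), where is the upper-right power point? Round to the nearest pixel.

x = 2607 px, y = 1084 px

Content width = 4203 − 658 − 621 = 2924 px; content height = 2752 − 455 − 410 = 1887 px.
Upper-right is two-thirds across and one-third down within the live area.
x = 658 + 2 × 2924/3 = 658 + 1949.33 ≈ 2607
y = 455 + 1 × 1887/3 = 455 + 629.00 ≈ 1084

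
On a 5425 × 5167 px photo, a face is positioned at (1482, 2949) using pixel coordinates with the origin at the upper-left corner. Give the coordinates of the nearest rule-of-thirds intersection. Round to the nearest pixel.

x = 1808 px, y = 3445 px

Third lines: x ∈ {1808, 3617}, y ∈ {1722, 3445}.
1482 is closer to x = 1808; 2949 is closer to y = 3445.
So the nearest intersection is the lower-left power point.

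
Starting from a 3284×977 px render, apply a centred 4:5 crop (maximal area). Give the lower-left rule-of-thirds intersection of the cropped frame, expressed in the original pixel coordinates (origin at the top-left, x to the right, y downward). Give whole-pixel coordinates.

3284/977 > 4/5, so the 4:5 crop keeps the full height 977 and trims width to 977 × 4/5 = 781.60 px.
Left offset = (3284 − 781.60)/2 = 1251.20 px; top offset = 0.
Lower-left is one-third across and two-thirds down within the crop:
x = 1251.20 + 1 × 781.60/3 ≈ 1512; y = 0.00 + 2 × 977.00/3 ≈ 651.

(1512, 651)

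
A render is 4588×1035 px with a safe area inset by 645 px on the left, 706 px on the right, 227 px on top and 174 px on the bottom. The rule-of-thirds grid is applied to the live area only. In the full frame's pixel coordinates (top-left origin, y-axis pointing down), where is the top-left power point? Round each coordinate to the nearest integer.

Content width = 4588 − 645 − 706 = 3237 px; content height = 1035 − 227 − 174 = 634 px.
Top-left is one-third across and one-third down within the live area.
x = 645 + 1 × 3237/3 = 645 + 1079.00 ≈ 1724
y = 227 + 1 × 634/3 = 227 + 211.33 ≈ 438

(1724, 438)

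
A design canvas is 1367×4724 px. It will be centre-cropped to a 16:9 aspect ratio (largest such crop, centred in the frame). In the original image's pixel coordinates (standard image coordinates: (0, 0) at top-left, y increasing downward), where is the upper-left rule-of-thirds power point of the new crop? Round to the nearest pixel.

x = 456 px, y = 2234 px

1367/4724 < 16/9, so the 16:9 crop keeps the full width 1367 and trims height to 1367 × 9/16 = 768.94 px.
Top offset = (4724 − 768.94)/2 = 1977.53 px; left offset = 0.
Upper-left is one-third across and one-third down within the crop:
x = 0.00 + 1 × 1367.00/3 ≈ 456; y = 1977.53 + 1 × 768.94/3 ≈ 2234.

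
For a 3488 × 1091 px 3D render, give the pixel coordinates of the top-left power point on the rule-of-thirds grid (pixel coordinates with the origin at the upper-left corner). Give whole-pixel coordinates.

x = 1163 px, y = 364 px

The top-left point sits one-third of the way across and one-third of the way down.
x = 1 × 3488/3 ≈ 1163; y = 1 × 1091/3 ≈ 364.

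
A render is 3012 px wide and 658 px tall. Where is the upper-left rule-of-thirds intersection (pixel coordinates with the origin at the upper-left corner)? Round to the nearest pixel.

The upper-left point sits one-third of the way across and one-third of the way down.
x = 1 × 3012/3 ≈ 1004; y = 1 × 658/3 ≈ 219.

(1004, 219)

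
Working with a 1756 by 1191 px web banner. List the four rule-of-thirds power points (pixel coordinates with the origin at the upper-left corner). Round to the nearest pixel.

(585, 397), (1171, 397), (585, 794), (1171, 794)

One third of 1756 is 585.33; one third of 1191 is 397.
Vertical third lines at x = 585 and x = 1171; horizontal third lines at y = 397 and y = 794.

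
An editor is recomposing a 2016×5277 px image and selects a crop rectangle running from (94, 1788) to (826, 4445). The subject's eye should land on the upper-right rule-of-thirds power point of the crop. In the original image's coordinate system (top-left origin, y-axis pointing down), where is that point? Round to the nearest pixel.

Crop width = 826 − 94 = 732 px; one third is 244.00 px.
Crop height = 4445 − 1788 = 2657 px; one third is 885.67 px.
The upper-right point is two-thirds across and one-third down within the crop:
x = 94 + 2 × 244.00 ≈ 582; y = 1788 + 1 × 885.67 ≈ 2674.

x = 582 px, y = 2674 px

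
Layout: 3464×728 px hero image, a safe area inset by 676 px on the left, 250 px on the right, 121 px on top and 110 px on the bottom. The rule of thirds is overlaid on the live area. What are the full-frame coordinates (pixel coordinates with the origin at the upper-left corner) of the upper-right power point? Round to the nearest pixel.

Content width = 3464 − 676 − 250 = 2538 px; content height = 728 − 121 − 110 = 497 px.
Upper-right is two-thirds across and one-third down within the live area.
x = 676 + 2 × 2538/3 = 676 + 1692.00 ≈ 2368
y = 121 + 1 × 497/3 = 121 + 165.67 ≈ 287

x = 2368 px, y = 287 px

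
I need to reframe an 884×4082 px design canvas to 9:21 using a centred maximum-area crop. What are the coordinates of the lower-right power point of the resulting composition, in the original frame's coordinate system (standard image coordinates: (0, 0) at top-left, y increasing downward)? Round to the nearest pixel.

884/4082 < 9/21, so the 9:21 crop keeps the full width 884 and trims height to 884 × 21/9 = 2062.67 px.
Top offset = (4082 − 2062.67)/2 = 1009.67 px; left offset = 0.
Lower-right is two-thirds across and two-thirds down within the crop:
x = 0.00 + 2 × 884.00/3 ≈ 589; y = 1009.67 + 2 × 2062.67/3 ≈ 2385.

(589, 2385)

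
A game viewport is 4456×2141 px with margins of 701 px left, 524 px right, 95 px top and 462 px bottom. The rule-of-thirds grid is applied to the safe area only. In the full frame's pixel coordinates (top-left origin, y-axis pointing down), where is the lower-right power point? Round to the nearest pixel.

Content width = 4456 − 701 − 524 = 3231 px; content height = 2141 − 95 − 462 = 1584 px.
Lower-right is two-thirds across and two-thirds down within the safe area.
x = 701 + 2 × 3231/3 = 701 + 2154.00 ≈ 2855
y = 95 + 2 × 1584/3 = 95 + 1056.00 ≈ 1151

(2855, 1151)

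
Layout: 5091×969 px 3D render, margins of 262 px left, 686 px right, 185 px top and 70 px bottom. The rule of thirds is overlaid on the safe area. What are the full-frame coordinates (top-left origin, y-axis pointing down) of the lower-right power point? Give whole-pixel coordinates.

(3024, 661)

Content width = 5091 − 262 − 686 = 4143 px; content height = 969 − 185 − 70 = 714 px.
Lower-right is two-thirds across and two-thirds down within the safe area.
x = 262 + 2 × 4143/3 = 262 + 2762.00 ≈ 3024
y = 185 + 2 × 714/3 = 185 + 476.00 ≈ 661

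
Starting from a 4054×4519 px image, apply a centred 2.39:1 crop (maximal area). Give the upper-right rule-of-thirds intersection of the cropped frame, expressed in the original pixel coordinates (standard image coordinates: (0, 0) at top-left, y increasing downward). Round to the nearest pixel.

x = 2703 px, y = 1977 px

4054/4519 < 2.39/1, so the 2.39:1 crop keeps the full width 4054 and trims height to 4054 × 1/2.39 = 1696.23 px.
Top offset = (4519 − 1696.23)/2 = 1411.38 px; left offset = 0.
Upper-right is two-thirds across and one-third down within the crop:
x = 0.00 + 2 × 4054.00/3 ≈ 2703; y = 1411.38 + 1 × 1696.23/3 ≈ 1977.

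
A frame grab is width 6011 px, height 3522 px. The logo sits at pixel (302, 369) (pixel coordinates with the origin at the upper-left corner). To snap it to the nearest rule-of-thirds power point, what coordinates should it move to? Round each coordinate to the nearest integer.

Third lines: x ∈ {2004, 4007}, y ∈ {1174, 2348}.
302 is closer to x = 2004; 369 is closer to y = 1174.
So the nearest intersection is the upper-left power point.

(2004, 1174)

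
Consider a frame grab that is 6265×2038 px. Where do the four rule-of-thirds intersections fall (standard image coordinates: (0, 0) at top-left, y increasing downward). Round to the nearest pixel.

One third of 6265 is 2088.33; one third of 2038 is 679.33.
Vertical third lines at x = 2088 and x = 4177; horizontal third lines at y = 679 and y = 1359.

(2088, 679), (4177, 679), (2088, 1359), (4177, 1359)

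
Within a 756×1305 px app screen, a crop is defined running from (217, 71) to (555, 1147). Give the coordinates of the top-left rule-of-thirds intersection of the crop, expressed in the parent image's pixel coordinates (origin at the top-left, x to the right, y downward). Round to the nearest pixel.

Crop width = 555 − 217 = 338 px; one third is 112.67 px.
Crop height = 1147 − 71 = 1076 px; one third is 358.67 px.
The top-left point is one-third across and one-third down within the crop:
x = 217 + 1 × 112.67 ≈ 330; y = 71 + 1 × 358.67 ≈ 430.

(330, 430)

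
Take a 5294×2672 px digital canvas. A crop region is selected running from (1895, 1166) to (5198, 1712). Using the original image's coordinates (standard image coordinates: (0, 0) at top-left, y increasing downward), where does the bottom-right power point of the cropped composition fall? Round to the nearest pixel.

Crop width = 5198 − 1895 = 3303 px; one third is 1101.00 px.
Crop height = 1712 − 1166 = 546 px; one third is 182.00 px.
The bottom-right point is two-thirds across and two-thirds down within the crop:
x = 1895 + 2 × 1101.00 ≈ 4097; y = 1166 + 2 × 182.00 ≈ 1530.

x = 4097 px, y = 1530 px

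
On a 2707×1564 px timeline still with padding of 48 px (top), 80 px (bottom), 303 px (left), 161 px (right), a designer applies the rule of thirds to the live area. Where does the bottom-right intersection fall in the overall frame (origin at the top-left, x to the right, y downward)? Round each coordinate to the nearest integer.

(1798, 1005)

Content width = 2707 − 303 − 161 = 2243 px; content height = 1564 − 48 − 80 = 1436 px.
Bottom-right is two-thirds across and two-thirds down within the live area.
x = 303 + 2 × 2243/3 = 303 + 1495.33 ≈ 1798
y = 48 + 2 × 1436/3 = 48 + 957.33 ≈ 1005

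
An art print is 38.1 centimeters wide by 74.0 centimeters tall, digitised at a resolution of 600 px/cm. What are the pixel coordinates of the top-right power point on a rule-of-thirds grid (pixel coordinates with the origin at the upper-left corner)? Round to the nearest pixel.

x = 15240 px, y = 14800 px

In pixels the canvas is 38.1 × 600 = 22860 wide and 74.0 × 600 = 44400 tall.
The top-right point is two-thirds across and one-third down:
x = 2 × 22860/3 ≈ 15240; y = 1 × 44400/3 ≈ 14800.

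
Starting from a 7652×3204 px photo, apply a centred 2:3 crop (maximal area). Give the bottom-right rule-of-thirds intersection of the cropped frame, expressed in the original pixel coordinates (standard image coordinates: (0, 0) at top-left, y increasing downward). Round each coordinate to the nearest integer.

(4182, 2136)

7652/3204 > 2/3, so the 2:3 crop keeps the full height 3204 and trims width to 3204 × 2/3 = 2136.00 px.
Left offset = (7652 − 2136.00)/2 = 2758.00 px; top offset = 0.
Bottom-right is two-thirds across and two-thirds down within the crop:
x = 2758.00 + 2 × 2136.00/3 ≈ 4182; y = 0.00 + 2 × 3204.00/3 ≈ 2136.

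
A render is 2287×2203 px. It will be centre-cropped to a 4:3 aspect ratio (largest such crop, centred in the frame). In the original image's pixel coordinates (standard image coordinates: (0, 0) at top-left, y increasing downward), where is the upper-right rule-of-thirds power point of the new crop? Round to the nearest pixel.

(1525, 816)

2287/2203 < 4/3, so the 4:3 crop keeps the full width 2287 and trims height to 2287 × 3/4 = 1715.25 px.
Top offset = (2203 − 1715.25)/2 = 243.88 px; left offset = 0.
Upper-right is two-thirds across and one-third down within the crop:
x = 0.00 + 2 × 2287.00/3 ≈ 1525; y = 243.88 + 1 × 1715.25/3 ≈ 816.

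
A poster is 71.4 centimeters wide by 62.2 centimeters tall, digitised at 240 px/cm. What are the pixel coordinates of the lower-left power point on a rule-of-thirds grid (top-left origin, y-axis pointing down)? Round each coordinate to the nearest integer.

In pixels the canvas is 71.4 × 240 = 17136 wide and 62.2 × 240 = 14928 tall.
The lower-left point is one-third across and two-thirds down:
x = 1 × 17136/3 ≈ 5712; y = 2 × 14928/3 ≈ 9952.

x = 5712 px, y = 9952 px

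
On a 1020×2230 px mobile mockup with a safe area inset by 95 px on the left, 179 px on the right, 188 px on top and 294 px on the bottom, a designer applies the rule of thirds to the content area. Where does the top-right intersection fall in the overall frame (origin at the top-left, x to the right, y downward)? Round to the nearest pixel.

(592, 771)

Content width = 1020 − 95 − 179 = 746 px; content height = 2230 − 188 − 294 = 1748 px.
Top-right is two-thirds across and one-third down within the content area.
x = 95 + 2 × 746/3 = 95 + 497.33 ≈ 592
y = 188 + 1 × 1748/3 = 188 + 582.67 ≈ 771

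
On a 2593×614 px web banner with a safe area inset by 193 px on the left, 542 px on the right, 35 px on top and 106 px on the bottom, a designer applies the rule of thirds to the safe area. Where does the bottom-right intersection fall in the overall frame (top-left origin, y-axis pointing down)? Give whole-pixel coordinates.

(1432, 350)

Content width = 2593 − 193 − 542 = 1858 px; content height = 614 − 35 − 106 = 473 px.
Bottom-right is two-thirds across and two-thirds down within the safe area.
x = 193 + 2 × 1858/3 = 193 + 1238.67 ≈ 1432
y = 35 + 2 × 473/3 = 35 + 315.33 ≈ 350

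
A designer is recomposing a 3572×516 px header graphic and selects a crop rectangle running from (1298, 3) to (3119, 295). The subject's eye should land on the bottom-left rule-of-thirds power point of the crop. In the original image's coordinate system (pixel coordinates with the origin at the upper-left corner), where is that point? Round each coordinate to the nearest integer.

Crop width = 3119 − 1298 = 1821 px; one third is 607.00 px.
Crop height = 295 − 3 = 292 px; one third is 97.33 px.
The bottom-left point is one-third across and two-thirds down within the crop:
x = 1298 + 1 × 607.00 ≈ 1905; y = 3 + 2 × 97.33 ≈ 198.

x = 1905 px, y = 198 px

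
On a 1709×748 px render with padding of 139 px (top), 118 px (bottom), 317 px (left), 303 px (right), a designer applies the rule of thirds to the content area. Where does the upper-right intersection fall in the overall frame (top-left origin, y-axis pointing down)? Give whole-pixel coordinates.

Content width = 1709 − 317 − 303 = 1089 px; content height = 748 − 139 − 118 = 491 px.
Upper-right is two-thirds across and one-third down within the content area.
x = 317 + 2 × 1089/3 = 317 + 726.00 ≈ 1043
y = 139 + 1 × 491/3 = 139 + 163.67 ≈ 303

x = 1043 px, y = 303 px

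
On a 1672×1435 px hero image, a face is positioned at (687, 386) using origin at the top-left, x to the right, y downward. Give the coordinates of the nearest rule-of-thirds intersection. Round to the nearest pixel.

x = 557 px, y = 478 px

Third lines: x ∈ {557, 1115}, y ∈ {478, 957}.
687 is closer to x = 557; 386 is closer to y = 478.
So the nearest intersection is the upper-left power point.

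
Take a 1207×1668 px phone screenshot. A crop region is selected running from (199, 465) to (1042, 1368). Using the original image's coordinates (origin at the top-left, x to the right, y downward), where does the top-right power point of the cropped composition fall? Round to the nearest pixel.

(761, 766)

Crop width = 1042 − 199 = 843 px; one third is 281.00 px.
Crop height = 1368 − 465 = 903 px; one third is 301.00 px.
The top-right point is two-thirds across and one-third down within the crop:
x = 199 + 2 × 281.00 ≈ 761; y = 465 + 1 × 301.00 ≈ 766.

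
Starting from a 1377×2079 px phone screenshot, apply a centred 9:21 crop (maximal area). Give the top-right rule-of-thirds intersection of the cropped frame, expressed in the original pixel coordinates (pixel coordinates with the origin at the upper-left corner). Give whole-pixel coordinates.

1377/2079 > 9/21, so the 9:21 crop keeps the full height 2079 and trims width to 2079 × 9/21 = 891.00 px.
Left offset = (1377 − 891.00)/2 = 243.00 px; top offset = 0.
Top-right is two-thirds across and one-third down within the crop:
x = 243.00 + 2 × 891.00/3 ≈ 837; y = 0.00 + 1 × 2079.00/3 ≈ 693.

x = 837 px, y = 693 px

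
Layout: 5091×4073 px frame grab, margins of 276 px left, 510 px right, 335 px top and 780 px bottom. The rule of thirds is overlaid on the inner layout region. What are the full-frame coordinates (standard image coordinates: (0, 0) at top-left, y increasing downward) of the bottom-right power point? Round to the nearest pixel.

(3146, 2307)

Content width = 5091 − 276 − 510 = 4305 px; content height = 4073 − 335 − 780 = 2958 px.
Bottom-right is two-thirds across and two-thirds down within the inner layout region.
x = 276 + 2 × 4305/3 = 276 + 2870.00 ≈ 3146
y = 335 + 2 × 2958/3 = 335 + 1972.00 ≈ 2307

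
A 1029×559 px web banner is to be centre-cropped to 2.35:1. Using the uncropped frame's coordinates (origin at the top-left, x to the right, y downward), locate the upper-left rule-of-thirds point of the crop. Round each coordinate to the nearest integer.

x = 343 px, y = 207 px

1029/559 < 2.35/1, so the 2.35:1 crop keeps the full width 1029 and trims height to 1029 × 1/2.35 = 437.87 px.
Top offset = (559 − 437.87)/2 = 60.56 px; left offset = 0.
Upper-left is one-third across and one-third down within the crop:
x = 0.00 + 1 × 1029.00/3 ≈ 343; y = 60.56 + 1 × 437.87/3 ≈ 207.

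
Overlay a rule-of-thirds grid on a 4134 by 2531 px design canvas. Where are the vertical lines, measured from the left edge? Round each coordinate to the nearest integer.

4134 / 3 = 1378, so the vertical lines sit at one and two thirds of 4134.

1378 px and 2756 px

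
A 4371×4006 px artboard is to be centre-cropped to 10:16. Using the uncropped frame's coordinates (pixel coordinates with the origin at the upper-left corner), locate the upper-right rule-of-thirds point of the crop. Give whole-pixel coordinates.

x = 2603 px, y = 1335 px

4371/4006 > 10/16, so the 10:16 crop keeps the full height 4006 and trims width to 4006 × 10/16 = 2503.75 px.
Left offset = (4371 − 2503.75)/2 = 933.62 px; top offset = 0.
Upper-right is two-thirds across and one-third down within the crop:
x = 933.62 + 2 × 2503.75/3 ≈ 2603; y = 0.00 + 1 × 4006.00/3 ≈ 1335.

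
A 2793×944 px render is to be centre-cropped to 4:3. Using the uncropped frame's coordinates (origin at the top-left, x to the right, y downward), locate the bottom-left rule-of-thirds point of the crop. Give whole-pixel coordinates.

2793/944 > 4/3, so the 4:3 crop keeps the full height 944 and trims width to 944 × 4/3 = 1258.67 px.
Left offset = (2793 − 1258.67)/2 = 767.17 px; top offset = 0.
Bottom-left is one-third across and two-thirds down within the crop:
x = 767.17 + 1 × 1258.67/3 ≈ 1187; y = 0.00 + 2 × 944.00/3 ≈ 629.

(1187, 629)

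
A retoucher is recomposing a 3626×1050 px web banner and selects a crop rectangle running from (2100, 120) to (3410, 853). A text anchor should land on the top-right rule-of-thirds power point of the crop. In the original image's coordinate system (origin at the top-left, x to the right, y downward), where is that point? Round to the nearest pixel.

Crop width = 3410 − 2100 = 1310 px; one third is 436.67 px.
Crop height = 853 − 120 = 733 px; one third is 244.33 px.
The top-right point is two-thirds across and one-third down within the crop:
x = 2100 + 2 × 436.67 ≈ 2973; y = 120 + 1 × 244.33 ≈ 364.

(2973, 364)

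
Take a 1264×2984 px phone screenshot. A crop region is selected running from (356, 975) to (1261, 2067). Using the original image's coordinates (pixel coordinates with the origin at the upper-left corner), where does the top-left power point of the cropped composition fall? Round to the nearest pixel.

Crop width = 1261 − 356 = 905 px; one third is 301.67 px.
Crop height = 2067 − 975 = 1092 px; one third is 364.00 px.
The top-left point is one-third across and one-third down within the crop:
x = 356 + 1 × 301.67 ≈ 658; y = 975 + 1 × 364.00 ≈ 1339.

x = 658 px, y = 1339 px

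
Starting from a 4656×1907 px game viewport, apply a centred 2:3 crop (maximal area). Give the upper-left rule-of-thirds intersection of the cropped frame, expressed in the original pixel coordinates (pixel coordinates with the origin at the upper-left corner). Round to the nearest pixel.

x = 2116 px, y = 636 px

4656/1907 > 2/3, so the 2:3 crop keeps the full height 1907 and trims width to 1907 × 2/3 = 1271.33 px.
Left offset = (4656 − 1271.33)/2 = 1692.33 px; top offset = 0.
Upper-left is one-third across and one-third down within the crop:
x = 1692.33 + 1 × 1271.33/3 ≈ 2116; y = 0.00 + 1 × 1907.00/3 ≈ 636.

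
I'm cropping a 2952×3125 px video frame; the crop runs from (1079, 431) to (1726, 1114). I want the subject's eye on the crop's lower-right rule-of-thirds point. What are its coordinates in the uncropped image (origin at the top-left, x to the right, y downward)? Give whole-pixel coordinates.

(1510, 886)

Crop width = 1726 − 1079 = 647 px; one third is 215.67 px.
Crop height = 1114 − 431 = 683 px; one third is 227.67 px.
The lower-right point is two-thirds across and two-thirds down within the crop:
x = 1079 + 2 × 215.67 ≈ 1510; y = 431 + 2 × 227.67 ≈ 886.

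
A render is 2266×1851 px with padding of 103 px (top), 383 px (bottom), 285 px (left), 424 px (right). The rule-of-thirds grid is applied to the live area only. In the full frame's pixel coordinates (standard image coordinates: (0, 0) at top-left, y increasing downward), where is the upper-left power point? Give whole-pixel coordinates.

x = 804 px, y = 558 px

Content width = 2266 − 285 − 424 = 1557 px; content height = 1851 − 103 − 383 = 1365 px.
Upper-left is one-third across and one-third down within the live area.
x = 285 + 1 × 1557/3 = 285 + 519.00 ≈ 804
y = 103 + 1 × 1365/3 = 103 + 455.00 ≈ 558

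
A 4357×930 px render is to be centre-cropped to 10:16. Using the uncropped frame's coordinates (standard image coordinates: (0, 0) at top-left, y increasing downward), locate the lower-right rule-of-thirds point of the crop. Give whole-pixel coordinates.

4357/930 > 10/16, so the 10:16 crop keeps the full height 930 and trims width to 930 × 10/16 = 581.25 px.
Left offset = (4357 − 581.25)/2 = 1887.88 px; top offset = 0.
Lower-right is two-thirds across and two-thirds down within the crop:
x = 1887.88 + 2 × 581.25/3 ≈ 2275; y = 0.00 + 2 × 930.00/3 ≈ 620.

x = 2275 px, y = 620 px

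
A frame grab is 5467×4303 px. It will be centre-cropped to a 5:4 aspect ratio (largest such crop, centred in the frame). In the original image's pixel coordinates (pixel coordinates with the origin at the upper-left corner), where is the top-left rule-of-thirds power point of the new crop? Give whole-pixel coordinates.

5467/4303 > 5/4, so the 5:4 crop keeps the full height 4303 and trims width to 4303 × 5/4 = 5378.75 px.
Left offset = (5467 − 5378.75)/2 = 44.12 px; top offset = 0.
Top-left is one-third across and one-third down within the crop:
x = 44.12 + 1 × 5378.75/3 ≈ 1837; y = 0.00 + 1 × 4303.00/3 ≈ 1434.

(1837, 1434)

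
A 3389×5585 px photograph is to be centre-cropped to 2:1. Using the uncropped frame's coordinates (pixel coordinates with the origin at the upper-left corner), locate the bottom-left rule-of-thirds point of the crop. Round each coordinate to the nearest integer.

(1130, 3075)

3389/5585 < 2/1, so the 2:1 crop keeps the full width 3389 and trims height to 3389 × 1/2 = 1694.50 px.
Top offset = (5585 − 1694.50)/2 = 1945.25 px; left offset = 0.
Bottom-left is one-third across and two-thirds down within the crop:
x = 0.00 + 1 × 3389.00/3 ≈ 1130; y = 1945.25 + 2 × 1694.50/3 ≈ 3075.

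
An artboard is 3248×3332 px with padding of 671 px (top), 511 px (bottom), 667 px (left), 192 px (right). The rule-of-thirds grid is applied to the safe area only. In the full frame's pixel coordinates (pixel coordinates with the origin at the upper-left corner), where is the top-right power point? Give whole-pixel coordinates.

(2260, 1388)

Content width = 3248 − 667 − 192 = 2389 px; content height = 3332 − 671 − 511 = 2150 px.
Top-right is two-thirds across and one-third down within the safe area.
x = 667 + 2 × 2389/3 = 667 + 1592.67 ≈ 2260
y = 671 + 1 × 2150/3 = 671 + 716.67 ≈ 1388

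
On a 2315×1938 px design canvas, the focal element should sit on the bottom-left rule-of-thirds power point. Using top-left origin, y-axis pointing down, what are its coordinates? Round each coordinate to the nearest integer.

The bottom-left point sits one-third of the way across and two-thirds of the way down.
x = 1 × 2315/3 ≈ 772; y = 2 × 1938/3 ≈ 1292.

x = 772 px, y = 1292 px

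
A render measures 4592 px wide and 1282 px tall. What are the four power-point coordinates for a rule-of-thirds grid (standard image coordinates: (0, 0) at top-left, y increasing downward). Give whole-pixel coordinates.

(1531, 427), (3061, 427), (1531, 855), (3061, 855)

One third of 4592 is 1530.67; one third of 1282 is 427.33.
Vertical third lines at x = 1531 and x = 3061; horizontal third lines at y = 427 and y = 855.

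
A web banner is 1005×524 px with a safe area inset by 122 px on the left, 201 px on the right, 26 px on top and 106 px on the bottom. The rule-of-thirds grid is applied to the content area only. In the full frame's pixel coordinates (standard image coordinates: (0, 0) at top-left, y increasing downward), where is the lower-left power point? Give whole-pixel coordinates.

Content width = 1005 − 122 − 201 = 682 px; content height = 524 − 26 − 106 = 392 px.
Lower-left is one-third across and two-thirds down within the content area.
x = 122 + 1 × 682/3 = 122 + 227.33 ≈ 349
y = 26 + 2 × 392/3 = 26 + 261.33 ≈ 287

x = 349 px, y = 287 px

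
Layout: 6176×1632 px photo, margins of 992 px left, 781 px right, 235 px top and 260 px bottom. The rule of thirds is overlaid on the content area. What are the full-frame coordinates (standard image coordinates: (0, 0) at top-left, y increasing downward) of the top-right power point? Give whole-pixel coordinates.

x = 3927 px, y = 614 px

Content width = 6176 − 992 − 781 = 4403 px; content height = 1632 − 235 − 260 = 1137 px.
Top-right is two-thirds across and one-third down within the content area.
x = 992 + 2 × 4403/3 = 992 + 2935.33 ≈ 3927
y = 235 + 1 × 1137/3 = 235 + 379.00 ≈ 614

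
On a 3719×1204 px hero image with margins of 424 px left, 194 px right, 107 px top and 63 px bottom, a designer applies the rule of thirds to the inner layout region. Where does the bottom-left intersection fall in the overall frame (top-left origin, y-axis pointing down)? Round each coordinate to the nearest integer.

Content width = 3719 − 424 − 194 = 3101 px; content height = 1204 − 107 − 63 = 1034 px.
Bottom-left is one-third across and two-thirds down within the inner layout region.
x = 424 + 1 × 3101/3 = 424 + 1033.67 ≈ 1458
y = 107 + 2 × 1034/3 = 107 + 689.33 ≈ 796

x = 1458 px, y = 796 px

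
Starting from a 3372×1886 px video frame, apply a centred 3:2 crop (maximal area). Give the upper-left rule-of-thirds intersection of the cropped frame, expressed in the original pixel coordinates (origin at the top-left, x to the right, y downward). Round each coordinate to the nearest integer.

3372/1886 > 3/2, so the 3:2 crop keeps the full height 1886 and trims width to 1886 × 3/2 = 2829.00 px.
Left offset = (3372 − 2829.00)/2 = 271.50 px; top offset = 0.
Upper-left is one-third across and one-third down within the crop:
x = 271.50 + 1 × 2829.00/3 ≈ 1215; y = 0.00 + 1 × 1886.00/3 ≈ 629.

x = 1215 px, y = 629 px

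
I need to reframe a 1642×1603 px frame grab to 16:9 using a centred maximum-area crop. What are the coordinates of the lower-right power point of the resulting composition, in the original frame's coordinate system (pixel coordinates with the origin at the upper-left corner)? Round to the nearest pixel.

x = 1095 px, y = 955 px

1642/1603 < 16/9, so the 16:9 crop keeps the full width 1642 and trims height to 1642 × 9/16 = 923.62 px.
Top offset = (1603 − 923.62)/2 = 339.69 px; left offset = 0.
Lower-right is two-thirds across and two-thirds down within the crop:
x = 0.00 + 2 × 1642.00/3 ≈ 1095; y = 339.69 + 2 × 923.62/3 ≈ 955.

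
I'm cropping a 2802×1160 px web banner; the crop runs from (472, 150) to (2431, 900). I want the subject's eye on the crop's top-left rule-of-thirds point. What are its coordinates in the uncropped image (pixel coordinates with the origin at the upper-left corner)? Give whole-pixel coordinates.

Crop width = 2431 − 472 = 1959 px; one third is 653.00 px.
Crop height = 900 − 150 = 750 px; one third is 250.00 px.
The top-left point is one-third across and one-third down within the crop:
x = 472 + 1 × 653.00 ≈ 1125; y = 150 + 1 × 250.00 ≈ 400.

x = 1125 px, y = 400 px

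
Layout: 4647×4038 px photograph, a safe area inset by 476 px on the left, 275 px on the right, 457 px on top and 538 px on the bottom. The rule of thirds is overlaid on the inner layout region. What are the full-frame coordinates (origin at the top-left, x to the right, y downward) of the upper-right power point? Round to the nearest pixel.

(3073, 1471)

Content width = 4647 − 476 − 275 = 3896 px; content height = 4038 − 457 − 538 = 3043 px.
Upper-right is two-thirds across and one-third down within the inner layout region.
x = 476 + 2 × 3896/3 = 476 + 2597.33 ≈ 3073
y = 457 + 1 × 3043/3 = 457 + 1014.33 ≈ 1471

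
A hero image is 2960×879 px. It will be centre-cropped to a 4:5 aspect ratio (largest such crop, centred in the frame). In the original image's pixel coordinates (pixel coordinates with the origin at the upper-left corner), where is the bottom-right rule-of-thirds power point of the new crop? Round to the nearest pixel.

2960/879 > 4/5, so the 4:5 crop keeps the full height 879 and trims width to 879 × 4/5 = 703.20 px.
Left offset = (2960 − 703.20)/2 = 1128.40 px; top offset = 0.
Bottom-right is two-thirds across and two-thirds down within the crop:
x = 1128.40 + 2 × 703.20/3 ≈ 1597; y = 0.00 + 2 × 879.00/3 ≈ 586.

x = 1597 px, y = 586 px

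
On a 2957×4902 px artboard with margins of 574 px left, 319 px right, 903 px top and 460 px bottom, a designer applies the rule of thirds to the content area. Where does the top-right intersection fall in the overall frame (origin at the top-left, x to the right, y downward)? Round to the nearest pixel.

Content width = 2957 − 574 − 319 = 2064 px; content height = 4902 − 903 − 460 = 3539 px.
Top-right is two-thirds across and one-third down within the content area.
x = 574 + 2 × 2064/3 = 574 + 1376.00 ≈ 1950
y = 903 + 1 × 3539/3 = 903 + 1179.67 ≈ 2083

x = 1950 px, y = 2083 px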